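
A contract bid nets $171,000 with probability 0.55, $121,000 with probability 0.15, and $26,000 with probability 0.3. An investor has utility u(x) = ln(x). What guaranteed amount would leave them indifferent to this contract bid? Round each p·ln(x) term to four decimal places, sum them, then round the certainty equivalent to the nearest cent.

E[u] = 0.55·ln(171000) + 0.15·ln(121000) + 0.3·ln(26000) = 6.6272 + 1.7555 + 3.0498 = 11.4325
CE = e^11.4325 ≈ 92272.37

$92,272.37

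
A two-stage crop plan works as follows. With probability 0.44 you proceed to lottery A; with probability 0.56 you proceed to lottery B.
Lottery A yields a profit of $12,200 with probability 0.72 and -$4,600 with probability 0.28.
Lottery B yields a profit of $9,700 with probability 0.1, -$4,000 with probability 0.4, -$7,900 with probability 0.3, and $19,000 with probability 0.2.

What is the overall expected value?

EV(A) = 0.72 × 12200 + 0.28 × (-4600) = 8784 − 1288 = 7496
EV(B) = 0.1 × 9700 + 0.4 × (-4000) + 0.3 × (-7900) + 0.2 × 19000 = 970 − 1600 − 2370 + 3800 = 800
Overall = 0.44 × 7496 + 0.56 × 800 = 3298.24 + 448 = 3746.24

$3,746.24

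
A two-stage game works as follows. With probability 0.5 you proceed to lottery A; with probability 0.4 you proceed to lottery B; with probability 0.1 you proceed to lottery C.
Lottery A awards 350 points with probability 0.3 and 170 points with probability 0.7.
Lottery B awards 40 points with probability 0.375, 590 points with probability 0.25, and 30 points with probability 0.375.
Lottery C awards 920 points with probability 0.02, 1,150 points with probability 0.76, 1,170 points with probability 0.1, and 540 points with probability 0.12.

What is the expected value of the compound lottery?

EV(A) = 0.3 × 350 + 0.7 × 170 = 105 + 119 = 224
EV(B) = 0.375 × 40 + 0.25 × 590 + 0.375 × 30 = 15 + 147.5 + 11.25 = 173.75
EV(C) = 0.02 × 920 + 0.76 × 1150 + 0.1 × 1170 + 0.12 × 540 = 18.4 + 874 + 117 + 64.8 = 1074.2
Overall = 0.5 × 224 + 0.4 × 173.75 + 0.1 × 1074.2 = 112 + 69.5 + 107.42 = 288.92

288.92 points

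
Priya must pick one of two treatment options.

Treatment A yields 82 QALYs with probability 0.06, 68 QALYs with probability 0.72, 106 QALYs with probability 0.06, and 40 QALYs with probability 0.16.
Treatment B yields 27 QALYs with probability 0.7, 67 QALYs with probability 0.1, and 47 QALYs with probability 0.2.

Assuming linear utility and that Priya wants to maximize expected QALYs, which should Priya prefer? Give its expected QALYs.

Treatment A (66.64 QALYs)

Treatment A = 0.06 × 82 + 0.72 × 68 + 0.06 × 106 + 0.16 × 40 = 4.92 + 48.96 + 6.36 + 6.4 = 66.64
Treatment B = 0.7 × 27 + 0.1 × 67 + 0.2 × 47 = 18.9 + 6.7 + 9.4 = 35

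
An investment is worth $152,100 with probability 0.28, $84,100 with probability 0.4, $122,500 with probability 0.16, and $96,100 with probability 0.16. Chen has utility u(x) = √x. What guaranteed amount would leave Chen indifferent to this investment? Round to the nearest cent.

E[u] = 0.28·√152100 + 0.4·√84100 + 0.16·√122500 + 0.16·√96100 = 0.28·390 + 0.4·290 + 0.16·350 + 0.16·310 = 330.8
CE = (330.8)² = 109428.64

$109,428.64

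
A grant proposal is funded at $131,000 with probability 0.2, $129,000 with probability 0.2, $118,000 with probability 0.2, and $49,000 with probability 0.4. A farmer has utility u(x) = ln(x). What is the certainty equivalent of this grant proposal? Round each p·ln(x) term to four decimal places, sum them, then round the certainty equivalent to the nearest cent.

E[u] = 0.2·ln(131000) + 0.2·ln(129000) + 0.2·ln(118000) + 0.4·ln(49000) = 2.3566 + 2.3535 + 2.3357 + 4.3198 = 11.3656
CE = e^11.3656 ≈ 86301.31

$86,301.31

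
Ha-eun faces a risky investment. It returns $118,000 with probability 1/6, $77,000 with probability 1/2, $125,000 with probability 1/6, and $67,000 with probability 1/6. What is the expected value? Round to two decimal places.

EV = 1/6 × 118000 + 1/2 × 77000 + 1/6 × 125000 + 1/6 × 67000 = 19666.6667 + 38500 + 20833.3333 + 11166.6667 = 90166.6667

$90,166.67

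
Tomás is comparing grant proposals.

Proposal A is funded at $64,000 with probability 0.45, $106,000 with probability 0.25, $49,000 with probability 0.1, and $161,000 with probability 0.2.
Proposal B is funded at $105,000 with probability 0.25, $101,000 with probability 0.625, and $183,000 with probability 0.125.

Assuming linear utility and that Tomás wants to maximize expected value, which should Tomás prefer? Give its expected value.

Proposal A = 0.45 × 64000 + 0.25 × 106000 + 0.1 × 49000 + 0.2 × 161000 = 28800 + 26500 + 4900 + 32200 = 92400
Proposal B = 0.25 × 105000 + 0.625 × 101000 + 0.125 × 183000 = 26250 + 63125 + 22875 = 112250

Proposal B ($112,250)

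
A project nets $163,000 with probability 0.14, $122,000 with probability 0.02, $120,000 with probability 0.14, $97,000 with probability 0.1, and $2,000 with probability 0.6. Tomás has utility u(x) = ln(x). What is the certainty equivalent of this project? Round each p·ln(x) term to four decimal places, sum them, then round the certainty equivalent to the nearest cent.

E[u] = 0.14·ln(163000) + 0.02·ln(122000) + 0.14·ln(120000) + 0.1·ln(97000) + 0.6·ln(2000) = 1.6802 + 0.2342 + 1.6373 + 1.1482 + 4.5605 = 9.2604
CE = e^9.2604 ≈ 10513.34

$10,513.34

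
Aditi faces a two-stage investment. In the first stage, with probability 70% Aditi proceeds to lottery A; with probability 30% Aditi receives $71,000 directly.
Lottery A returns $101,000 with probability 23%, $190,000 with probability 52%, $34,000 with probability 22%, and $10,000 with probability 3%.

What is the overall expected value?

$112,167

EV(A) = 0.23 × 101000 + 0.52 × 190000 + 0.22 × 34000 + 0.03 × 10000 = 23230 + 98800 + 7480 + 300 = 129810
Branch B: 71000 (certain)
Overall = 0.7 × 129810 + 0.3 × 71000 = 90867 + 21300 = 112167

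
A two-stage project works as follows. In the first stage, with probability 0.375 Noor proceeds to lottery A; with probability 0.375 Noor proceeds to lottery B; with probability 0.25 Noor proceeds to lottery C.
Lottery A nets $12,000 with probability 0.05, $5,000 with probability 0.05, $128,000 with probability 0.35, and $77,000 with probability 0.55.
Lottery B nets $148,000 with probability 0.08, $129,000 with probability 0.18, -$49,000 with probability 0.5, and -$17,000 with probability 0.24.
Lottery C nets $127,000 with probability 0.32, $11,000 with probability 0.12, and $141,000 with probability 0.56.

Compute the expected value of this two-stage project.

$65,660

EV(A) = 0.05 × 12000 + 0.05 × 5000 + 0.35 × 128000 + 0.55 × 77000 = 600 + 250 + 44800 + 42350 = 88000
EV(B) = 0.08 × 148000 + 0.18 × 129000 + 0.5 × (-49000) + 0.24 × (-17000) = 11840 + 23220 − 24500 − 4080 = 6480
EV(C) = 0.32 × 127000 + 0.12 × 11000 + 0.56 × 141000 = 40640 + 1320 + 78960 = 120920
Overall = 0.375 × 88000 + 0.375 × 6480 + 0.25 × 120920 = 33000 + 2430 + 30230 = 65660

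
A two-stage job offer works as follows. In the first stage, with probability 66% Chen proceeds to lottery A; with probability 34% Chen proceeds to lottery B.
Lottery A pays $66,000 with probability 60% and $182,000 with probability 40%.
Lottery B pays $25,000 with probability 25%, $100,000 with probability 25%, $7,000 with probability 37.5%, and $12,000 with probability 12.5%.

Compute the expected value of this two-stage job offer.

EV(A) = 0.6 × 66000 + 0.4 × 182000 = 39600 + 72800 = 112400
EV(B) = 0.25 × 25000 + 0.25 × 100000 + 0.375 × 7000 + 0.125 × 12000 = 6250 + 25000 + 2625 + 1500 = 35375
Overall = 0.66 × 112400 + 0.34 × 35375 = 74184 + 12027.5 = 86211.5

$86,211.50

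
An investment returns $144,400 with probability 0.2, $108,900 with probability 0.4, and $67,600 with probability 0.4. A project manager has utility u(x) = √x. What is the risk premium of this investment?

$2,136

E[u] = 0.2·√144400 + 0.4·√108900 + 0.4·√67600 = 0.2·380 + 0.4·330 + 0.4·260 = 312
CE = (312)² = 97344
Risk premium = EV − CE = 99480 − 97344 = 2136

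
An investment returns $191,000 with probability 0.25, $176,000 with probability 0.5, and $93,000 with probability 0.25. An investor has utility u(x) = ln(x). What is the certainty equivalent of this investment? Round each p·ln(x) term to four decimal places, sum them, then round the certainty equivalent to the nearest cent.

E[u] = 0.25·ln(191000) + 0.5·ln(176000) + 0.25·ln(93000) = 3.0400 + 6.0391 + 2.8601 = 11.9392
CE = e^11.9392 ≈ 153154.12

$153,154.12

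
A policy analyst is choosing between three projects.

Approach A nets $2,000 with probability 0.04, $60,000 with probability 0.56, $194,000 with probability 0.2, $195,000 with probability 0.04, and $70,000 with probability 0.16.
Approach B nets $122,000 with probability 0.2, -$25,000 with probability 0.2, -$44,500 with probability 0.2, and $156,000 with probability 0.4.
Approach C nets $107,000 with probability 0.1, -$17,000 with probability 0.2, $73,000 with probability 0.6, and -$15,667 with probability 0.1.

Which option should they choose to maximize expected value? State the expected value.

Approach A = 0.04 × 2000 + 0.56 × 60000 + 0.2 × 194000 + 0.04 × 195000 + 0.16 × 70000 = 80 + 33600 + 38800 + 7800 + 11200 = 91480
Approach B = 0.2 × 122000 + 0.2 × (-25000) + 0.2 × (-44500) + 0.4 × 156000 = 24400 − 5000 − 8900 + 62400 = 72900
Approach C = 0.1 × 107000 + 0.2 × (-17000) + 0.6 × 73000 + 0.1 × (-15667) = 10700 − 3400 + 43800 − 1566.7 = 49533.3

Approach A ($91,480)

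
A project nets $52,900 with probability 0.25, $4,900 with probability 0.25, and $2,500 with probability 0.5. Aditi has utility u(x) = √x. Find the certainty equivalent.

E[u] = 0.25·√52900 + 0.25·√4900 + 0.5·√2500 = 0.25·230 + 0.25·70 + 0.5·50 = 100
CE = (100)² = 10000

$10,000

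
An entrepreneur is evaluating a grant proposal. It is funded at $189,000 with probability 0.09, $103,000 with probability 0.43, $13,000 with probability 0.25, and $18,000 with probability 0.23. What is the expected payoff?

EV = 0.09 × 189000 + 0.43 × 103000 + 0.25 × 13000 + 0.23 × 18000 = 17010 + 44290 + 3250 + 4140 = 68690

$68,690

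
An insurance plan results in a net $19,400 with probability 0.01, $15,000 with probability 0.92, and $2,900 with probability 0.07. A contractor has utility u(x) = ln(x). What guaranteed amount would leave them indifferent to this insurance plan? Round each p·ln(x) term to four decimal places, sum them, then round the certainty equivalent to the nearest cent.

E[u] = 0.01·ln(19400) + 0.92·ln(15000) + 0.07·ln(2900) = 0.0987 + 8.8465 + 0.5581 = 9.5033
CE = e^9.5033 ≈ 13403.89

$13,403.89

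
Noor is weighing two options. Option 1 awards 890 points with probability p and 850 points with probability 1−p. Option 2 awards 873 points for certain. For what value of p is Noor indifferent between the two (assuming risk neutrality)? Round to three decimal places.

p = 0.575

p·890 + (1−p)·850 = 873
40p + 850 = 873
p = (873 − 850) / 40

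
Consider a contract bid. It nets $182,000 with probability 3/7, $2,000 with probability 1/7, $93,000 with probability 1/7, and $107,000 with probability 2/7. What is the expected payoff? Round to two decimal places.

EV = 3/7 × 182000 + 1/7 × 2000 + 1/7 × 93000 + 2/7 × 107000 = 78000 + 285.7143 + 13285.7143 + 30571.4286 = 122142.8571

$122,142.86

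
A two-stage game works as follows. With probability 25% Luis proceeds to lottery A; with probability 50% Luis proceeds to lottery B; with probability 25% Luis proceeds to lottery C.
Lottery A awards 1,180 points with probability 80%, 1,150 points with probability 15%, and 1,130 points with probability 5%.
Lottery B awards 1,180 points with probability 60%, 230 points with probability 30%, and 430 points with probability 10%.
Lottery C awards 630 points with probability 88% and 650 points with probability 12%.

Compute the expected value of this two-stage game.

EV(A) = 0.8 × 1180 + 0.15 × 1150 + 0.05 × 1130 = 944 + 172.5 + 56.5 = 1173
EV(B) = 0.6 × 1180 + 0.3 × 230 + 0.1 × 430 = 708 + 69 + 43 = 820
EV(C) = 0.88 × 630 + 0.12 × 650 = 554.4 + 78 = 632.4
Overall = 0.25 × 1173 + 0.5 × 820 + 0.25 × 632.4 = 293.25 + 410 + 158.1 = 861.35

861.35 points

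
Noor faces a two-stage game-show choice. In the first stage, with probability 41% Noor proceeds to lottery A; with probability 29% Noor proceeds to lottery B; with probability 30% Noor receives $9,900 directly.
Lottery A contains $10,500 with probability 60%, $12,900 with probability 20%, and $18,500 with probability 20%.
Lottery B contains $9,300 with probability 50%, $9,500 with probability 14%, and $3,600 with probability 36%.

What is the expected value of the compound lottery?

EV(A) = 0.6 × 10500 + 0.2 × 12900 + 0.2 × 18500 = 6300 + 2580 + 3700 = 12580
EV(B) = 0.5 × 9300 + 0.14 × 9500 + 0.36 × 3600 = 4650 + 1330 + 1296 = 7276
Branch C: 9900 (certain)
Overall = 0.41 × 12580 + 0.29 × 7276 + 0.3 × 9900 = 5157.8 + 2110.04 + 2970 = 10237.84

$10,237.84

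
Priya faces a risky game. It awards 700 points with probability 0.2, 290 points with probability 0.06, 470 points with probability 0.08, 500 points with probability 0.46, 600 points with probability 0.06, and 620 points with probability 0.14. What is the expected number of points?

EV = 0.2 × 700 + 0.06 × 290 + 0.08 × 470 + 0.46 × 500 + 0.06 × 600 + 0.14 × 620 = 140 + 17.4 + 37.6 + 230 + 36 + 86.8 = 547.8

547.8 points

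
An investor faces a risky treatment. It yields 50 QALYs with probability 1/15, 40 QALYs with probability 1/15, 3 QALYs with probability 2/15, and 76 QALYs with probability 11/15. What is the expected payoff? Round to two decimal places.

62.13 QALYs

EV = 1/15 × 50 + 1/15 × 40 + 2/15 × 3 + 11/15 × 76 = 3.3333 + 2.6667 + 0.4 + 55.7333 = 62.1333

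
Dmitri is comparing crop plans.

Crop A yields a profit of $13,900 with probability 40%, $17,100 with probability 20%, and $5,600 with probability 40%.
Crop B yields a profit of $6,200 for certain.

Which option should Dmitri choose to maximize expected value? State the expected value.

Crop A = 0.4 × 13900 + 0.2 × 17100 + 0.4 × 5600 = 5560 + 3420 + 2240 = 11220
Crop B: 6200 (certain)

Crop A ($11,220)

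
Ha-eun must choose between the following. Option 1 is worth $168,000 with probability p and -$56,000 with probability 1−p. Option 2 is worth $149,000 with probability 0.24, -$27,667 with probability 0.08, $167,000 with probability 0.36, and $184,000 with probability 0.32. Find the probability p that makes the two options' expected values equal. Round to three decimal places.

p = 0.931

EV(Option 2) = 0.24 × 149000 + 0.08 × (-27667) + 0.36 × 167000 + 0.32 × 184000 = 35760 − 2213.36 + 60120 + 58880 = 152546.64
p·168000 + (1−p)·(-56000) = 152546.64
224000p − 56000 = 152546.64
p = (152546.64 + 56000) / 224000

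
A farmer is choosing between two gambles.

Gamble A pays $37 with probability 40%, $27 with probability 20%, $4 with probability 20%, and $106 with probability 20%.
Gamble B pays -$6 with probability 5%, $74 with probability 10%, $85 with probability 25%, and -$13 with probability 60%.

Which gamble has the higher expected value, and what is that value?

Gamble A ($42.20)

Gamble A = 0.4 × 37 + 0.2 × 27 + 0.2 × 4 + 0.2 × 106 = 14.8 + 5.4 + 0.8 + 21.2 = 42.2
Gamble B = 0.05 × (-6) + 0.1 × 74 + 0.25 × 85 + 0.6 × (-13) = -0.3 + 7.4 + 21.25 − 7.8 = 20.55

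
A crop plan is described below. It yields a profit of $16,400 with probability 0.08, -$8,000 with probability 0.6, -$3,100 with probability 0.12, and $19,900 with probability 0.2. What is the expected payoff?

$120

EV = 0.08 × 16400 + 0.6 × (-8000) + 0.12 × (-3100) + 0.2 × 19900 = 1312 − 4800 − 372 + 3980 = 120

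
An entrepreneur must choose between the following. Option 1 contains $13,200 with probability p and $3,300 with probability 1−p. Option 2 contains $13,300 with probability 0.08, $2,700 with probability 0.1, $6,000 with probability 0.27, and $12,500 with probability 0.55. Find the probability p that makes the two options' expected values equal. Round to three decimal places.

EV(Option 2) = 0.08 × 13300 + 0.1 × 2700 + 0.27 × 6000 + 0.55 × 12500 = 1064 + 270 + 1620 + 6875 = 9829
p·13200 + (1−p)·3300 = 9829
9900p + 3300 = 9829
p = (9829 − 3300) / 9900

p = 0.659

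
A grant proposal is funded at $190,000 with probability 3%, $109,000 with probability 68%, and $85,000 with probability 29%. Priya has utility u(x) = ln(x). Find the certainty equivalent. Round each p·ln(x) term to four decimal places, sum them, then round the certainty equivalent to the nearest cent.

E[u] = 0.03·ln(190000) + 0.68·ln(109000) + 0.29·ln(85000) = 0.3646 + 7.8874 + 3.2916 = 11.5436
CE = e^11.5436 ≈ 103114.98

$103,114.98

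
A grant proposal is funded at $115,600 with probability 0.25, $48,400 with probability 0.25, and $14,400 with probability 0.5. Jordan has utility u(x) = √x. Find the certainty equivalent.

$40,000

E[u] = 0.25·√115600 + 0.25·√48400 + 0.5·√14400 = 0.25·340 + 0.25·220 + 0.5·120 = 200
CE = (200)² = 40000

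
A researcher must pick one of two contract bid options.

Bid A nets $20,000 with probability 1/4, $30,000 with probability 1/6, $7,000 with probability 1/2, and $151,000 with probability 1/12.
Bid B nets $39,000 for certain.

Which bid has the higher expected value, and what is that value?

Bid B ($39,000)

Bid A = 1/4 × 20000 + 1/6 × 30000 + 1/2 × 7000 + 1/12 × 151000 = 5000 + 5000 + 3500 + 12583.3333 = 26083.3333
Bid B: 39000 (certain)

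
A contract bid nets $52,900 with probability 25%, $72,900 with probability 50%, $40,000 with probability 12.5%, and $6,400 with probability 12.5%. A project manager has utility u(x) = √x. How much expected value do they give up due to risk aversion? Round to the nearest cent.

$3,718.75

E[u] = 0.25·√52900 + 0.5·√72900 + 0.125·√40000 + 0.125·√6400 = 0.25·230 + 0.5·270 + 0.125·200 + 0.125·80 = 227.5
CE = (227.5)² = 51756.25
Risk premium = EV − CE = 55475 − 51756.25 = 3718.75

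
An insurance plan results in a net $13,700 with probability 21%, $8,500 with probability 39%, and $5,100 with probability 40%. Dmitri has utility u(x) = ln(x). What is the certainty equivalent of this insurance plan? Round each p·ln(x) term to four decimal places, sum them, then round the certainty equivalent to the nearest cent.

$7,660.25

E[u] = 0.21·ln(13700) + 0.39·ln(8500) + 0.4·ln(5100) = 2.0003 + 3.5287 + 3.4148 = 8.9438
CE = e^8.9438 ≈ 7660.25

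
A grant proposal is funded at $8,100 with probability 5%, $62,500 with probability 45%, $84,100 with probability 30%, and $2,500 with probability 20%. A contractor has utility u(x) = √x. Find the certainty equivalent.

E[u] = 0.05·√8100 + 0.45·√62500 + 0.3·√84100 + 0.2·√2500 = 0.05·90 + 0.45·250 + 0.3·290 + 0.2·50 = 214
CE = (214)² = 45796

$45,796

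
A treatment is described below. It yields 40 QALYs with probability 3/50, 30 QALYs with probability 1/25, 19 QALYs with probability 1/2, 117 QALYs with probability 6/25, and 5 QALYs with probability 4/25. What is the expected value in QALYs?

EV = 3/50 × 40 + 1/25 × 30 + 1/2 × 19 + 6/25 × 117 + 4/25 × 5 = 2.4 + 1.2 + 9.5 + 28.08 + 0.8 = 41.98

41.98 QALYs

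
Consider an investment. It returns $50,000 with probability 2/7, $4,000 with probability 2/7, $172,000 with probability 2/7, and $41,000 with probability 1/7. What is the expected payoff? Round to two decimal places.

$70,428.57

EV = 2/7 × 50000 + 2/7 × 4000 + 2/7 × 172000 + 1/7 × 41000 = 14285.7143 + 1142.8571 + 49142.8571 + 5857.1429 = 70428.5714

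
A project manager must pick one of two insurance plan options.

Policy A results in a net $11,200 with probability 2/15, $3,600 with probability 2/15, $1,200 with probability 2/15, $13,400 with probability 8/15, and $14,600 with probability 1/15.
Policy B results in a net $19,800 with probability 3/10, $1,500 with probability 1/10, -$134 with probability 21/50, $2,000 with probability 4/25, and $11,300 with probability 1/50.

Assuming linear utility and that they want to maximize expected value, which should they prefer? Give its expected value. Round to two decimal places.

Policy A = 2/15 × 11200 + 2/15 × 3600 + 2/15 × 1200 + 8/15 × 13400 + 1/15 × 14600 = 1493.3333 + 480 + 160 + 7146.6667 + 973.3333 = 10253.3333
Policy B = 3/10 × 19800 + 1/10 × 1500 + 21/50 × (-134) + 4/25 × 2000 + 1/50 × 11300 = 5940 + 150 − 56.28 + 320 + 226 = 6579.72

Policy A ($10,253.33)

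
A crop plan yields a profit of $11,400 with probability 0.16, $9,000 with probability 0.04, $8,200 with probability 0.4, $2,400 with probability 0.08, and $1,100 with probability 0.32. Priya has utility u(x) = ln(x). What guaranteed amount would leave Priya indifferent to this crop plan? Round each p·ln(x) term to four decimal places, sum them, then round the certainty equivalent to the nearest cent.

$4,135.24

E[u] = 0.16·ln(11400) + 0.04·ln(9000) + 0.4·ln(8200) + 0.08·ln(2400) + 0.32·ln(1100) = 1.4946 + 0.3642 + 3.6048 + 0.6227 + 2.2410 = 8.3273
CE = e^8.3273 ≈ 4135.24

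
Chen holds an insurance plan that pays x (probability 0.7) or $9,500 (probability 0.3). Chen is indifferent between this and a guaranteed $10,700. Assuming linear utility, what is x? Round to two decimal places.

0.7·x + 0.3·9500 = 10700
0.7·x = 10700 − 2850 = 7850
x = 7850 / 0.7 = 11214.2857

x = $11,214.29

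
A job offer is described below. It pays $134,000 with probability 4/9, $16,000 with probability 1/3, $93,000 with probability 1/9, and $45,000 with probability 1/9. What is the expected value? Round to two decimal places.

EV = 4/9 × 134000 + 1/3 × 16000 + 1/9 × 93000 + 1/9 × 45000 = 59555.5556 + 5333.3333 + 10333.3333 + 5000 = 80222.2222

$80,222.22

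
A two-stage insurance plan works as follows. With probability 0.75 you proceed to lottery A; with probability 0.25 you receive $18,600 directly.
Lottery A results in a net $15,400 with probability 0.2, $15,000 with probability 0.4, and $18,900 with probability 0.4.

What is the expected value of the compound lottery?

$17,130

EV(A) = 0.2 × 15400 + 0.4 × 15000 + 0.4 × 18900 = 3080 + 6000 + 7560 = 16640
Branch B: 18600 (certain)
Overall = 0.75 × 16640 + 0.25 × 18600 = 12480 + 4650 = 17130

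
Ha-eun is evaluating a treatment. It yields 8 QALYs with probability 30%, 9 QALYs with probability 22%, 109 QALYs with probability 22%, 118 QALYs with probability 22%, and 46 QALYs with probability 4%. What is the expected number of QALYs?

56.16 QALYs

EV = 0.3 × 8 + 0.22 × 9 + 0.22 × 109 + 0.22 × 118 + 0.04 × 46 = 2.4 + 1.98 + 23.98 + 25.96 + 1.84 = 56.16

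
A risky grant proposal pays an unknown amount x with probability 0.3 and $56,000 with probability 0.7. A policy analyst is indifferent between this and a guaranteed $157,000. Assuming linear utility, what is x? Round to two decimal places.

x = $392,666.67

0.3·x + 0.7·56000 = 157000
0.3·x = 157000 − 39200 = 117800
x = 117800 / 0.3 = 392666.6667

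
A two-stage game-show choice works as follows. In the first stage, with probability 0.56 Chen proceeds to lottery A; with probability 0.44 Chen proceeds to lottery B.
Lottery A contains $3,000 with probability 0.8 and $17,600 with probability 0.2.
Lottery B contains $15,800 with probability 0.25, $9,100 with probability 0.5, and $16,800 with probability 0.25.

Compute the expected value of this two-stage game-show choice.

EV(A) = 0.8 × 3000 + 0.2 × 17600 = 2400 + 3520 = 5920
EV(B) = 0.25 × 15800 + 0.5 × 9100 + 0.25 × 16800 = 3950 + 4550 + 4200 = 12700
Overall = 0.56 × 5920 + 0.44 × 12700 = 3315.2 + 5588 = 8903.2

$8,903.20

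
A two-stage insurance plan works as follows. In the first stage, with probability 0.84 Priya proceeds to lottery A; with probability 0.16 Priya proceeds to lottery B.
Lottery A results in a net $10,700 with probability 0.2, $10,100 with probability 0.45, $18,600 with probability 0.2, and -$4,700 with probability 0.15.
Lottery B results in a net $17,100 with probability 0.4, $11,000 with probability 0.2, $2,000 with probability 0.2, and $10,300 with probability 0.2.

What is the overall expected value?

$9,988

EV(A) = 0.2 × 10700 + 0.45 × 10100 + 0.2 × 18600 + 0.15 × (-4700) = 2140 + 4545 + 3720 − 705 = 9700
EV(B) = 0.4 × 17100 + 0.2 × 11000 + 0.2 × 2000 + 0.2 × 10300 = 6840 + 2200 + 400 + 2060 = 11500
Overall = 0.84 × 9700 + 0.16 × 11500 = 8148 + 1840 = 9988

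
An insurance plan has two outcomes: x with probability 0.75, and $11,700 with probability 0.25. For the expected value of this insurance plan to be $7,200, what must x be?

0.75·x + 0.25·11700 = 7200
0.75·x = 7200 − 2925 = 4275
x = 4275 / 0.75 = 5700

x = $5,700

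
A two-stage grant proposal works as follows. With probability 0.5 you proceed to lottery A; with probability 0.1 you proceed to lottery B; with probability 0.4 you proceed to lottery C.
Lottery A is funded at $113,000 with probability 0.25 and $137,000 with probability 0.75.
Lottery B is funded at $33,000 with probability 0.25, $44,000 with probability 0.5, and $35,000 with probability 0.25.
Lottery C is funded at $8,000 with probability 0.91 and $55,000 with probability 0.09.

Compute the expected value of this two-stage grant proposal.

EV(A) = 0.25 × 113000 + 0.75 × 137000 = 28250 + 102750 = 131000
EV(B) = 0.25 × 33000 + 0.5 × 44000 + 0.25 × 35000 = 8250 + 22000 + 8750 = 39000
EV(C) = 0.91 × 8000 + 0.09 × 55000 = 7280 + 4950 = 12230
Overall = 0.5 × 131000 + 0.1 × 39000 + 0.4 × 12230 = 65500 + 3900 + 4892 = 74292

$74,292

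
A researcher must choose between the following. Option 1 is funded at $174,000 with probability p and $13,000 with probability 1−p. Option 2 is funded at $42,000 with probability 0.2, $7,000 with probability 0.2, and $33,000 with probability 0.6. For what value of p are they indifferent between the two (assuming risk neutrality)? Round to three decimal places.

EV(Option 2) = 0.2 × 42000 + 0.2 × 7000 + 0.6 × 33000 = 8400 + 1400 + 19800 = 29600
p·174000 + (1−p)·13000 = 29600
161000p + 13000 = 29600
p = (29600 − 13000) / 161000

p = 0.103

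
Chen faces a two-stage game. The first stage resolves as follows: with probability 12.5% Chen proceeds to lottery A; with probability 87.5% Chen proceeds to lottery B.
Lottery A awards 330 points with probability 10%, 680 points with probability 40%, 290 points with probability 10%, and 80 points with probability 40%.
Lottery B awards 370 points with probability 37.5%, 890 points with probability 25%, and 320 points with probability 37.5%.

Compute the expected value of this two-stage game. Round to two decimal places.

EV(A) = 0.1 × 330 + 0.4 × 680 + 0.1 × 290 + 0.4 × 80 = 33 + 272 + 29 + 32 = 366
EV(B) = 0.375 × 370 + 0.25 × 890 + 0.375 × 320 = 138.75 + 222.5 + 120 = 481.25
Overall = 0.125 × 366 + 0.875 × 481.25 = 45.75 + 421.09375 = 466.84375

466.84 points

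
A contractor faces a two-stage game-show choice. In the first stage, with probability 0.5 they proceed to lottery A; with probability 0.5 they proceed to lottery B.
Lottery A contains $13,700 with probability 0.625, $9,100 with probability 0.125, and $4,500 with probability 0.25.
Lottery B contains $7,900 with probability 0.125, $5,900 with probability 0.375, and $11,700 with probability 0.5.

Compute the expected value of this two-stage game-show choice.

EV(A) = 0.625 × 13700 + 0.125 × 9100 + 0.25 × 4500 = 8562.5 + 1137.5 + 1125 = 10825
EV(B) = 0.125 × 7900 + 0.375 × 5900 + 0.5 × 11700 = 987.5 + 2212.5 + 5850 = 9050
Overall = 0.5 × 10825 + 0.5 × 9050 = 5412.5 + 4525 = 9937.5

$9,937.50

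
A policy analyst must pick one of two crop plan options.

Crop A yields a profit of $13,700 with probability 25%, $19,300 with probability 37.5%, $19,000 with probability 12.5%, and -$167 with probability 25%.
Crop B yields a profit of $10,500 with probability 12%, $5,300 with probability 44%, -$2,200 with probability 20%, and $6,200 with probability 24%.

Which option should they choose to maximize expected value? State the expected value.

Crop A = 0.25 × 13700 + 0.375 × 19300 + 0.125 × 19000 + 0.25 × (-167) = 3425 + 7237.5 + 2375 − 41.75 = 12995.75
Crop B = 0.12 × 10500 + 0.44 × 5300 + 0.2 × (-2200) + 0.24 × 6200 = 1260 + 2332 − 440 + 1488 = 4640

Crop A ($12,995.75)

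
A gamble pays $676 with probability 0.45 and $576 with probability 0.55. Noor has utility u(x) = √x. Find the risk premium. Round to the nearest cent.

$0.99

E[u] = 0.45·√676 + 0.55·√576 = 0.45·26 + 0.55·24 = 24.9
CE = (24.9)² = 620.01
Risk premium = EV − CE = 621 − 620.01 = 0.99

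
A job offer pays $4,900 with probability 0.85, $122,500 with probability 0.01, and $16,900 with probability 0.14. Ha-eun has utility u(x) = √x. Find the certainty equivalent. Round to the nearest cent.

$6,593.44

E[u] = 0.85·√4900 + 0.01·√122500 + 0.14·√16900 = 0.85·70 + 0.01·350 + 0.14·130 = 81.2
CE = (81.2)² = 6593.44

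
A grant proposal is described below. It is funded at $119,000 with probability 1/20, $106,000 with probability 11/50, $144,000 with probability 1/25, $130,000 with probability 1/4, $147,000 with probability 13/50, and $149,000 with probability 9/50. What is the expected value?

$132,570

EV = 1/20 × 119000 + 11/50 × 106000 + 1/25 × 144000 + 1/4 × 130000 + 13/50 × 147000 + 9/50 × 149000 = 5950 + 23320 + 5760 + 32500 + 38220 + 26820 = 132570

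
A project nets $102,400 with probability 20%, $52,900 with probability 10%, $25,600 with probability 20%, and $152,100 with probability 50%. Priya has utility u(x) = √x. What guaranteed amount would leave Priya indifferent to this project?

$98,596

E[u] = 0.2·√102400 + 0.1·√52900 + 0.2·√25600 + 0.5·√152100 = 0.2·320 + 0.1·230 + 0.2·160 + 0.5·390 = 314
CE = (314)² = 98596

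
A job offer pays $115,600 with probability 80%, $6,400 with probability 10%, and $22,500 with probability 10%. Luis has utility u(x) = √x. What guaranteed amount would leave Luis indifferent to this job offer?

E[u] = 0.8·√115600 + 0.1·√6400 + 0.1·√22500 = 0.8·340 + 0.1·80 + 0.1·150 = 295
CE = (295)² = 87025

$87,025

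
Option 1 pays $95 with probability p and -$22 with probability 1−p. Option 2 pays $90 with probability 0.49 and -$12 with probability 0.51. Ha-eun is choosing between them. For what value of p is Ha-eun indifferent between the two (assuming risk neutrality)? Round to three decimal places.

p = 0.513

EV(Option 2) = 0.49 × 90 + 0.51 × (-12) = 44.1 − 6.12 = 37.98
p·95 + (1−p)·(-22) = 37.98
117p − 22 = 37.98
p = (37.98 + 22) / 117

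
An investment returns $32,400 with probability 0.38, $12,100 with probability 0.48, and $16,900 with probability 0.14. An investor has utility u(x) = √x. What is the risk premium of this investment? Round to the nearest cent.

$1,053.64

E[u] = 0.38·√32400 + 0.48·√12100 + 0.14·√16900 = 0.38·180 + 0.48·110 + 0.14·130 = 139.4
CE = (139.4)² = 19432.36
Risk premium = EV − CE = 20486 − 19432.36 = 1053.64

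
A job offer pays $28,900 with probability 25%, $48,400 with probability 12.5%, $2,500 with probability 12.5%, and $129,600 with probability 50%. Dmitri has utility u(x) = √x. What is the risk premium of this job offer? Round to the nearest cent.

$12,723.44

E[u] = 0.25·√28900 + 0.125·√48400 + 0.125·√2500 + 0.5·√129600 = 0.25·170 + 0.125·220 + 0.125·50 + 0.5·360 = 256.25
CE = (256.25)² = 65664.0625
Risk premium = EV − CE = 78387.5 − 65664.0625 = 12723.4375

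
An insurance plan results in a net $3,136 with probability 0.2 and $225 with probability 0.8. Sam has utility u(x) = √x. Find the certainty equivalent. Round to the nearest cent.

$538.24

E[u] = 0.2·√3136 + 0.8·√225 = 0.2·56 + 0.8·15 = 23.2
CE = (23.2)² = 538.24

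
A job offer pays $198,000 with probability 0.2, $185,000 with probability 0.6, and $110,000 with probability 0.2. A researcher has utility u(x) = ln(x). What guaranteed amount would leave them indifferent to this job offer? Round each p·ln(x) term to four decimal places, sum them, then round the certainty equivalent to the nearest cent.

E[u] = 0.2·ln(198000) + 0.6·ln(185000) + 0.2·ln(110000) = 2.4392 + 7.2769 + 2.3216 = 12.0377
CE = e^12.0377 ≈ 169007.78

$169,007.78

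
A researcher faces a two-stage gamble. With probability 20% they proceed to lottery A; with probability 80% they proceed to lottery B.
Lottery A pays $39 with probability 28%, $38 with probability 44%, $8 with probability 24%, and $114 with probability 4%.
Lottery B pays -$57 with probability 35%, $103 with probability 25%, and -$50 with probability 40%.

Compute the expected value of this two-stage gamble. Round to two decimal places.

EV(A) = 0.28 × 39 + 0.44 × 38 + 0.24 × 8 + 0.04 × 114 = 10.92 + 16.72 + 1.92 + 4.56 = 34.12
EV(B) = 0.35 × (-57) + 0.25 × 103 + 0.4 × (-50) = -19.95 + 25.75 − 20 = -14.2
Overall = 0.2 × 34.12 + 0.8 × (-14.2) = 6.824 − 11.36 = -4.536

-$4.54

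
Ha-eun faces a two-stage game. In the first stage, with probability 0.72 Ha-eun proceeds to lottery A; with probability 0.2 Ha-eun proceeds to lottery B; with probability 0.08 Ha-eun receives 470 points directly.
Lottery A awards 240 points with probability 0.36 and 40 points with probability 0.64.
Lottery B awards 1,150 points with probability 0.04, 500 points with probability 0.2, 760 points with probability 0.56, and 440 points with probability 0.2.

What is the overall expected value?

250.16 points

EV(A) = 0.36 × 240 + 0.64 × 40 = 86.4 + 25.6 = 112
EV(B) = 0.04 × 1150 + 0.2 × 500 + 0.56 × 760 + 0.2 × 440 = 46 + 100 + 425.6 + 88 = 659.6
Branch C: 470 (certain)
Overall = 0.72 × 112 + 0.2 × 659.6 + 0.08 × 470 = 80.64 + 131.92 + 37.6 = 250.16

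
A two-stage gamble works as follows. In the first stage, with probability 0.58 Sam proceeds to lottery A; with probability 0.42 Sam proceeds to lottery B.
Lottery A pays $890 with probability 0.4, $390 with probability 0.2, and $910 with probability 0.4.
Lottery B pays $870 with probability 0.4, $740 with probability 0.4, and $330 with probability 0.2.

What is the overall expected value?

$761.04

EV(A) = 0.4 × 890 + 0.2 × 390 + 0.4 × 910 = 356 + 78 + 364 = 798
EV(B) = 0.4 × 870 + 0.4 × 740 + 0.2 × 330 = 348 + 296 + 66 = 710
Overall = 0.58 × 798 + 0.42 × 710 = 462.84 + 298.2 = 761.04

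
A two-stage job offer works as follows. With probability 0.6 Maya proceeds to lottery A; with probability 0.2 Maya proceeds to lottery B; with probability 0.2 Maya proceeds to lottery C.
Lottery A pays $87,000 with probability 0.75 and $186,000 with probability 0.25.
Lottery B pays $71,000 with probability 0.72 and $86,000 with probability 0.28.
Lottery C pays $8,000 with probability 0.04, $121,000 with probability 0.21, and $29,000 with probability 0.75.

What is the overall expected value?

$91,586

EV(A) = 0.75 × 87000 + 0.25 × 186000 = 65250 + 46500 = 111750
EV(B) = 0.72 × 71000 + 0.28 × 86000 = 51120 + 24080 = 75200
EV(C) = 0.04 × 8000 + 0.21 × 121000 + 0.75 × 29000 = 320 + 25410 + 21750 = 47480
Overall = 0.6 × 111750 + 0.2 × 75200 + 0.2 × 47480 = 67050 + 15040 + 9496 = 91586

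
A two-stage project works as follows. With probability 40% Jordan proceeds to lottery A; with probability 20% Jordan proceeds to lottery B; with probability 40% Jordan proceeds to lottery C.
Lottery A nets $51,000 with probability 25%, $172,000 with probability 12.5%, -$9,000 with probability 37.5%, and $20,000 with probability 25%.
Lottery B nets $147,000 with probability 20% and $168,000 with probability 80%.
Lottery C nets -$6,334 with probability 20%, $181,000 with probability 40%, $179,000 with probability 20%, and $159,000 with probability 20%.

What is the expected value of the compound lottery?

$102,603.28

EV(A) = 0.25 × 51000 + 0.125 × 172000 + 0.375 × (-9000) + 0.25 × 20000 = 12750 + 21500 − 3375 + 5000 = 35875
EV(B) = 0.2 × 147000 + 0.8 × 168000 = 29400 + 134400 = 163800
EV(C) = 0.2 × (-6334) + 0.4 × 181000 + 0.2 × 179000 + 0.2 × 159000 = -1266.8 + 72400 + 35800 + 31800 = 138733.2
Overall = 0.4 × 35875 + 0.2 × 163800 + 0.4 × 138733.2 = 14350 + 32760 + 55493.28 = 102603.28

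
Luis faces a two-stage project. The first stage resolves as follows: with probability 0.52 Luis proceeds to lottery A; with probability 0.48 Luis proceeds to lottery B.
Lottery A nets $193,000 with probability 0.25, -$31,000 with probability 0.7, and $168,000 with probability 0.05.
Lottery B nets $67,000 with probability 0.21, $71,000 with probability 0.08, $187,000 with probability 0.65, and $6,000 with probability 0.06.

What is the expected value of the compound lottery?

EV(A) = 0.25 × 193000 + 0.7 × (-31000) + 0.05 × 168000 = 48250 − 21700 + 8400 = 34950
EV(B) = 0.21 × 67000 + 0.08 × 71000 + 0.65 × 187000 + 0.06 × 6000 = 14070 + 5680 + 121550 + 360 = 141660
Overall = 0.52 × 34950 + 0.48 × 141660 = 18174 + 67996.8 = 86170.8

$86,170.80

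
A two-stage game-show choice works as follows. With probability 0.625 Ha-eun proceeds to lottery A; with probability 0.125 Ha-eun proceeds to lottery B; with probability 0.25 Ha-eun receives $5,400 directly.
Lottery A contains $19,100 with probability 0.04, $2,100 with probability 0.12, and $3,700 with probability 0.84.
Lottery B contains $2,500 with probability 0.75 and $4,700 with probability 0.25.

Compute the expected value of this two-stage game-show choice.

EV(A) = 0.04 × 19100 + 0.12 × 2100 + 0.84 × 3700 = 764 + 252 + 3108 = 4124
EV(B) = 0.75 × 2500 + 0.25 × 4700 = 1875 + 1175 = 3050
Branch C: 5400 (certain)
Overall = 0.625 × 4124 + 0.125 × 3050 + 0.25 × 5400 = 2577.5 + 381.25 + 1350 = 4308.75

$4,308.75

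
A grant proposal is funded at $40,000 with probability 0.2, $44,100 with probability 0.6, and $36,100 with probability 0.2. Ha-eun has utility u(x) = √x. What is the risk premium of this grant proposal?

E[u] = 0.2·√40000 + 0.6·√44100 + 0.2·√36100 = 0.2·200 + 0.6·210 + 0.2·190 = 204
CE = (204)² = 41616
Risk premium = EV − CE = 41680 − 41616 = 64

$64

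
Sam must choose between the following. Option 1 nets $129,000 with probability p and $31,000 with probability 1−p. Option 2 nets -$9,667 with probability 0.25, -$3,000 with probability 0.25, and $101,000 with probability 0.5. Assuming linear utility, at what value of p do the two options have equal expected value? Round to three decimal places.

EV(Option 2) = 0.25 × (-9667) + 0.25 × (-3000) + 0.5 × 101000 = -2416.75 − 750 + 50500 = 47333.25
p·129000 + (1−p)·31000 = 47333.25
98000p + 31000 = 47333.25
p = (47333.25 − 31000) / 98000

p = 0.167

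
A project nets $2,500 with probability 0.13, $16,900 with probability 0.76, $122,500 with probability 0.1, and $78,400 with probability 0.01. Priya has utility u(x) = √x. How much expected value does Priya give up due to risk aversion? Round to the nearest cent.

E[u] = 0.13·√2500 + 0.76·√16900 + 0.1·√122500 + 0.01·√78400 = 0.13·50 + 0.76·130 + 0.1·350 + 0.01·280 = 143.1
CE = (143.1)² = 20477.61
Risk premium = EV − CE = 26203 − 20477.61 = 5725.39

$5,725.39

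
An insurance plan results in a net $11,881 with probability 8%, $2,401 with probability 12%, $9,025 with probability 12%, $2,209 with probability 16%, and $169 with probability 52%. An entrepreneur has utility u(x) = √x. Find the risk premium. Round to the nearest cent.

E[u] = 0.08·√11881 + 0.12·√2401 + 0.12·√9025 + 0.16·√2209 + 0.52·√169 = 0.08·109 + 0.12·49 + 0.12·95 + 0.16·47 + 0.52·13 = 40.28
CE = (40.28)² = 1622.4784
Risk premium = EV − CE = 2762.92 − 1622.4784 = 1140.4416

$1,140.44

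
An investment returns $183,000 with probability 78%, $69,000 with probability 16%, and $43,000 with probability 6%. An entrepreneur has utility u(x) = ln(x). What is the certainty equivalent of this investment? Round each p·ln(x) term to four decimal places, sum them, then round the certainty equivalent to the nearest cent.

E[u] = 0.78·ln(183000) + 0.16·ln(69000) + 0.06·ln(43000) = 9.4514 + 1.7827 + 0.6401 = 11.8742
CE = e^11.8742 ≈ 143515.74

$143,515.74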